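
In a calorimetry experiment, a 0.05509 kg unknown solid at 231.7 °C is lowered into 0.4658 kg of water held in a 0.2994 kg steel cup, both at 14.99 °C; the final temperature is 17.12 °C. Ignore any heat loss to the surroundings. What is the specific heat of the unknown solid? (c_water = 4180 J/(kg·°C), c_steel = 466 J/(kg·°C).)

c ≈ 376 J/(kg·°C)

Energy conservation, ΣQ = 0:
0.05509·c·(17.12 − 231.7) + 0.4658·4180·(17.12 − 14.99) + 0.2994·466·(17.12 − 14.99) = 0
-11.82 c = -4444.4
c = -4444.4/-11.82 ≈ 376 J/(kg·°C)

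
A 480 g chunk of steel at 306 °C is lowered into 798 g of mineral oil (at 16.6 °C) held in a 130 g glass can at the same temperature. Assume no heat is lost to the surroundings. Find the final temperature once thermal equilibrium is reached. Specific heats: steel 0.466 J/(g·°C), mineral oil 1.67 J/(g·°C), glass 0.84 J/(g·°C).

T_f is the heat-capacity-weighted average of the initial temperatures:
T_f = (223.68×306 + 1332.7×16.6 + 109.2×16.6) / (223.68 + 1332.7 + 109.2)
    = 92381 / 1665.5 ≈ 55.47 °C

T_f ≈ 55.5 °C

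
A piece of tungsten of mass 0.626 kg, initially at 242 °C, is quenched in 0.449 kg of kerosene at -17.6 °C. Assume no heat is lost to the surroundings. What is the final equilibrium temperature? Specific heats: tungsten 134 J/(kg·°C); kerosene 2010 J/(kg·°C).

T_f = Σ m_i c_i T_i / Σ m_i c_i:
T_f = (83.88·242 + 902.49·(-17.6)) / (83.88 + 902.49)
    = 4416.1 / 986.37 ≈ 4.48 °C

T_f ≈ 4.5 °C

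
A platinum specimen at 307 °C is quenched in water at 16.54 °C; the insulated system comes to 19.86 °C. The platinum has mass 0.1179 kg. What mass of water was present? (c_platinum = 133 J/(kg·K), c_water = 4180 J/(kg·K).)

m ≈ 0.324 kg

Heat lost by the platinum = heat gained by the water:
0.1179·133·(307 − 19.86) = m·4180·(19.86 − 16.54)
13878 m = 4502.6  ⇒  m ≈ 0.3244 kg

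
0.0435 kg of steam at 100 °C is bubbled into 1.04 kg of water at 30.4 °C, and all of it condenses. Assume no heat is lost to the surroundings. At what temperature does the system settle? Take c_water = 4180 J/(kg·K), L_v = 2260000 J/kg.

T_f ≈ 54.9 °C

Heat gained plus heat lost sum to zero:
steam→water at 100 °C releases m L_v = 0.0435·2260000 = 98310
  condensed water 100 °C→T: 181.83(T − 100)
  water warms: 1.04·4180·(T − 30.4) = 4347.2(T − 30.4)
4529 T = 98310 + 18183 + 132155 = 248648
T ≈ 54.90 °C — below 100 °C, confirming all the steam condensed.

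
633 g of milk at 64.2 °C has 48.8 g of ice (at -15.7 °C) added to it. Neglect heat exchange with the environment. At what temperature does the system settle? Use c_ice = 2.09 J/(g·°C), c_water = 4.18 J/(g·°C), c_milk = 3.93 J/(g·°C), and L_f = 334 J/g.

Let T be the final temperature. ΣQ_i = 0:
warm ice to 0 °C: 48.8·2.09·(0 − (-15.7)) = 1601.3; latent heat to melt: 48.8·334 = 16299; warm the meltwater: 203.98 T; milk cools: 633·3.93·(T − 64.2) = 2487.7(T − 64.2)
2691.7 T = 159710 − 17900 = 141809
T ≈ 52.68 °C. Since T > 0 °C, the all-ice-melts assumption holds.

T_f ≈ 52.7 °C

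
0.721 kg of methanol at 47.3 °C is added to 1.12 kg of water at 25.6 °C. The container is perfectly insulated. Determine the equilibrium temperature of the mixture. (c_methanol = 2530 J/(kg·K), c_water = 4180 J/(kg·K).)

Taking heat into each body as positive, Σ m c ΔT = 0:
0.721×2530×(T − 47.3) + 1.12×4180×(T − 25.6) = 0
6505.7 T = 206130
T ≈ 31.68 °C

T_f ≈ 31.7 °C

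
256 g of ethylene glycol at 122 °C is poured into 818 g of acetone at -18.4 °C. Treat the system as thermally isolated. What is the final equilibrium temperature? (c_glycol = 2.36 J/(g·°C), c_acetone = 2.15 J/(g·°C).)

Setting the total heat transfer to zero:
256×2.36×(T − 122) + 818×2.15×(T − (-18.4)) = 0
(604.16 + 1758.7) T = 604.16×122 + 1758.7×(-18.4)
T ≈ 17.50 °C

T_f ≈ 17.5 °C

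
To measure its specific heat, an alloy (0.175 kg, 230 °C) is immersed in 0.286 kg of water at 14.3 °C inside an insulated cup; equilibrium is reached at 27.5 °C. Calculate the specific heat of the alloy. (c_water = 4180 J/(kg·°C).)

c ≈ 445 J/(kg·°C)

Heat lost by the alloy = heat gained by the water:
0.175·c·(230 − 27.5) = 0.286·4180·(27.5 − 14.3)
35.44 c = 15780  ⇒  c ≈ 445.3 J/(kg·°C)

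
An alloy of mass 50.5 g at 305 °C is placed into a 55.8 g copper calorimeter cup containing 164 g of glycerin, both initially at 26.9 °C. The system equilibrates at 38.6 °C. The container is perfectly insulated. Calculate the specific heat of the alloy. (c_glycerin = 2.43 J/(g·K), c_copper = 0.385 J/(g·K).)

Heat gained plus heat lost sum to zero:
50.5·c·(38.6 − 305) + 164·2.43·(38.6 − 26.9) + 55.8·0.385·(38.6 − 26.9) = 0
-13453 c = -4914
c = -4914/-13453 ≈ 0.3653 J/(g·K)

c ≈ 0.365 J/(g·K)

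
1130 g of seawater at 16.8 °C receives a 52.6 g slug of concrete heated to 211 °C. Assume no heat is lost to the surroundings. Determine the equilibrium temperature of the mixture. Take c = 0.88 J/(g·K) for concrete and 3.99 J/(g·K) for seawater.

T_f ≈ 18.8 °C

Setting the total heat transfer to zero:
52.6·0.88·(T − 211) + 1130·3.99·(T − 16.8) = 0
46.29(T − 211) + 4508.7(T − 16.8) = 0
(46.29 + 4508.7) T = 46.29·211 + 4508.7·16.8
T ≈ 18.77 °C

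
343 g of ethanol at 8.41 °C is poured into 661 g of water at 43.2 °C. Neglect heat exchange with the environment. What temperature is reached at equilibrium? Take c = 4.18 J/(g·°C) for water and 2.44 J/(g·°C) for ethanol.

Set heat shed by the hot body equal to heat absorbed by the cold body:
661*4.18*(43.2 − T) = 343*2.44*(T − 8.41)
2763(43.2 − T) = 836.92(T − 8.41)
3599.9 T = 126399  ⇒  T ≈ 35.11 °C

T_f ≈ 35.1 °C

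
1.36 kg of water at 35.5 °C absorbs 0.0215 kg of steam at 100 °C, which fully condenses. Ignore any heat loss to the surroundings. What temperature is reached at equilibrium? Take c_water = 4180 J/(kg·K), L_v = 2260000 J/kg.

T_f ≈ 44.9 °C

Energy conservation, ΣQ = 0:
condense steam: −0.0215·2260000 = −48590
  condensed water 100 °C→T: 89.87(T − 100)
  original water: 5684.8(T − 35.5)
5774.7 T = 48590 + 8987 + 201810 = 259387
T ≈ 44.92 °C, under the boiling point, so the assumption holds.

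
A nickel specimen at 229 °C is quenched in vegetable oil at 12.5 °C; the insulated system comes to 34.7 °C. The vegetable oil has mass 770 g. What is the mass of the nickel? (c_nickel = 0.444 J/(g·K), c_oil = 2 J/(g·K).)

Heat lost by the nickel = heat gained by the oil:
m·0.444·(229 − 34.7) = 770·2·(34.7 − 12.5)
86.27 m = 34188  ⇒  m ≈ 396.3 g

m ≈ 396 g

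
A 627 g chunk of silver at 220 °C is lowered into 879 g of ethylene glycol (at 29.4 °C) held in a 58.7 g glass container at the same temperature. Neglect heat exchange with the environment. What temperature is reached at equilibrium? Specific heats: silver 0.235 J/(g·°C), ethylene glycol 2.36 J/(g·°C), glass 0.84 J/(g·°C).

Taking heat into each body as positive, Σ m c ΔT = 0:
627·0.235·(T − 220) + 879·2.36·(T − 29.4) + 58.7·0.84·(T − 29.4) = 0
147.34(T − 220) + 2074.4(T − 29.4) + 49.31(T − 29.4) = 0
2271.1 T = 94854
T = 94854/2271.1 ≈ 41.77 °C

T_f ≈ 41.8 °C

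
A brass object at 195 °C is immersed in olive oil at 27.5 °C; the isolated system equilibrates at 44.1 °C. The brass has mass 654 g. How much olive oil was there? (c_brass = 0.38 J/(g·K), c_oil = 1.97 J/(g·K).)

m ≈ 1150 g

Taking heat into each body as positive, Σ m c ΔT = 0:
654×0.38×(44.1 − 195) + m×1.97×(44.1 − 27.5) = 0
32.7 m = 37502
m = 37502/32.7 ≈ 1147 g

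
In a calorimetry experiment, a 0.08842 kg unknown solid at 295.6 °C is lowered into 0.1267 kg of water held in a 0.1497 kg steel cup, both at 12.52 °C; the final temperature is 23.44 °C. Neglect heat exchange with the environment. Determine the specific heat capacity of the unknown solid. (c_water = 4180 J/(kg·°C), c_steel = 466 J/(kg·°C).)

Let T be the final temperature. ΣQ_i = 0:
0.08842×c×(23.44 − 295.6) + 0.1267×4180×(23.44 − 12.52) + 0.1497×466×(23.44 − 12.52) = 0
-24.06 c = -6545.1
c = -6545.1/-24.06 ≈ 272 J/(kg·°C)

c ≈ 272 J/(kg·°C)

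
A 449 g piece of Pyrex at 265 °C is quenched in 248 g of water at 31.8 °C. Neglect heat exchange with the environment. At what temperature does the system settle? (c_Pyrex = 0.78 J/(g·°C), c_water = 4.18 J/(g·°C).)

Heat lost by the Pyrex equals heat gained by the water:
449×0.78×(265 − T) = 248×4.18×(T − 31.8)
350.22(265 − T) = 1036.6(T − 31.8)
1386.9 T = 125773  ⇒  T ≈ 90.69 °C

T_f ≈ 90.7 °C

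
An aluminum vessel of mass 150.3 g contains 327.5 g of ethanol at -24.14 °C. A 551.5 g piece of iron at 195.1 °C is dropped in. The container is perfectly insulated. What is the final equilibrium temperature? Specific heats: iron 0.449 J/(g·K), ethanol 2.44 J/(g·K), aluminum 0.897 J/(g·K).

T_f ≈ 21.8 °C

Setting the total heat transfer to zero:
551.5*0.449*(T − 195.1) + 327.5*2.44*(T − (-24.14)) + 150.3*0.897*(T − (-24.14)) = 0
1181.5 T = 25767
T ≈ 21.81 °C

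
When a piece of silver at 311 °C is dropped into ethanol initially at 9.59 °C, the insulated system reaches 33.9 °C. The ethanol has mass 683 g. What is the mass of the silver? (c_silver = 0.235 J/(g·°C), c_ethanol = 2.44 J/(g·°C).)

m ≈ 622 g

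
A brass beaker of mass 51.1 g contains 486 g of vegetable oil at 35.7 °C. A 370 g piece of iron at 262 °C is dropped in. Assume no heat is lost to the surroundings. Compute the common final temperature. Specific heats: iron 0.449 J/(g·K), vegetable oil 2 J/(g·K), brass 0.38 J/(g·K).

Setting the total heat transfer to zero:
370×0.449×(T − 262) + 486×2×(T − 35.7) + 51.1×0.38×(T − 35.7) = 0
166.13(T − 262) + 972(T − 35.7) + 19.42(T − 35.7) = 0
(166.13 + 972 + 19.42) T = 166.13×262 + 972×35.7 + 19.42×35.7
T ≈ 68.18 °C

T_f ≈ 68.2 °C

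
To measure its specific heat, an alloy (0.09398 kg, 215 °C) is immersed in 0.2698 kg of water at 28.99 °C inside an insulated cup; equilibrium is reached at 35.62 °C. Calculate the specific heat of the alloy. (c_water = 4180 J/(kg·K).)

c ≈ 444 J/(kg·K)

Conservation of energy gives ΣQ = 0:
0.09398·c·(35.62 − 215) + 0.2698·4180·(35.62 − 28.99) = 0
-16.86 c = -7477.1
c = -7477.1/-16.86 ≈ 443.5 J/(kg·K)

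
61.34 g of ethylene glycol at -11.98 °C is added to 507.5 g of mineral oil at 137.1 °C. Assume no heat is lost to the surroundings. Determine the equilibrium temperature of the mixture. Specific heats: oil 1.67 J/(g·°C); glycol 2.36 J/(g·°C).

T_f ≈ 115.4 °C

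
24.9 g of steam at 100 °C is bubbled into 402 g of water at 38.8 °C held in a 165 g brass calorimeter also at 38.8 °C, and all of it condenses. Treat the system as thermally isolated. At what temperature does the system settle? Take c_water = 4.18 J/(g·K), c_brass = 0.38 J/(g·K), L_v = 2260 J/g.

T_f ≈ 72.7 °C

Heat gained plus heat lost sum to zero:
steam→water at 100 °C releases m L_v = 24.9×2260 = 56274; condensed water 100 °C→T: 104.08(T − 100); water warms: 402×4.18×(T − 38.8) = 1680.4(T − 38.8); brass cup: 165×0.38×(T − 38.8) = 62.7(T − 38.8)
1847.1 T = 56274 + 10408 + 67631 = 134313
T ≈ 72.71 °C, under the boiling point, so the assumption holds.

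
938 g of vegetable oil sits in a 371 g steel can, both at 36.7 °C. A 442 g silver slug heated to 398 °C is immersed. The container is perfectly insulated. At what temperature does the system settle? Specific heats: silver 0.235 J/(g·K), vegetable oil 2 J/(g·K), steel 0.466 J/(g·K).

Conservation of energy gives ΣQ = 0:
442·0.235·(T − 398) + 938·2·(T − 36.7) + 371·0.466·(T − 36.7) = 0
(103.87 + 1876 + 172.89) T = 103.87·398 + 1876·36.7 + 172.89·36.7
T = 116534/2152.8 ≈ 54.13 °C

T_f ≈ 54.1 °C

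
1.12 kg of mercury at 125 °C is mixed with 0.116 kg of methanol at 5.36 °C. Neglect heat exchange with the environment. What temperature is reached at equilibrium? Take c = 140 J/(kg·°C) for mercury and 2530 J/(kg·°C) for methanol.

Conservation of energy gives ΣQ = 0:
1.12*140*(T − 125) + 0.116*2530*(T − 5.36) = 0
(156.8 + 293.48) T = 156.8*125 + 293.48*5.36
T = 21173/450.28 ≈ 47.02 °C

T_f ≈ 47.0 °C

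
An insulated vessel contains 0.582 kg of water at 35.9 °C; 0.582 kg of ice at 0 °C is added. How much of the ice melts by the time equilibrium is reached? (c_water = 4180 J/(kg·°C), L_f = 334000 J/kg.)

m_melted ≈ 0.261 kg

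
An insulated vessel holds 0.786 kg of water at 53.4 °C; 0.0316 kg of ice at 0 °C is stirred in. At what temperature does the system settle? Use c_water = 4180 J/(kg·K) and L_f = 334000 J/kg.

T_f ≈ 48.2 °C

Let T be the final temperature. ΣQ_i = 0:
fusion: m_ice L_f = 0.0316·334000 = 10554; warm the meltwater: 132.09 T; water cools: 0.786·4180·(T − 53.4) = 3285.5(T − 53.4)
3417.6 T = 175445 − 10554 = 164890
T ≈ 48.25 °C. Since T > 0 °C, the all-ice-melts assumption holds.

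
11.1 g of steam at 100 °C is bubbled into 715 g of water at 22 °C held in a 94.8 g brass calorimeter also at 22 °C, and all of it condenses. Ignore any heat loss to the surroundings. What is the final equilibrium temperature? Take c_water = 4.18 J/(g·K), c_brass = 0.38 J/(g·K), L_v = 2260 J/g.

T_f ≈ 31.3 °C

Conservation of energy gives ΣQ = 0:
condense steam: −11.1×2260 = −25086
  condensed water 100 °C→T: 46.4(T − 100)
  original water: 2988.7(T − 22)
  brass cup: 94.8×0.38×(T − 22) = 36.02(T − 22)
3071.1 T = 25086 + 4639.8 + 66544 = 96270
T ≈ 31.35 °C (< 100 °C, so full condensation is consistent).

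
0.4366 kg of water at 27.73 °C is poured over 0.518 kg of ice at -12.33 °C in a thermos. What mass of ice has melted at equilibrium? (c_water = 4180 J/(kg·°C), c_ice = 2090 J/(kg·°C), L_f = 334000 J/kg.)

m_melted ≈ 0.112 kg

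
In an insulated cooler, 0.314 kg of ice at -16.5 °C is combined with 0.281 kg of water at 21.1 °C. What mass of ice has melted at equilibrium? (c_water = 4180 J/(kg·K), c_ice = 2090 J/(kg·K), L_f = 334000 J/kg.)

m_melted ≈ 0.0418 kg

Heat available from the water dropping to 0 °C: 0.281·4180·21.1 = 24784 J.
Of that, 0.314·2090·16.5 = 10828 J goes to bring the ice to 0 °C, leaving 13955 J.
Fully melting the ice requires m_ice L_f = 0.314·334000 = 104876 J.
That's not enough to melt it all — equilibrium is at 0 °C with ice remaining.
m_melted·334000 = 13955  ⇒  m_melted ≈ 0.04178 kg.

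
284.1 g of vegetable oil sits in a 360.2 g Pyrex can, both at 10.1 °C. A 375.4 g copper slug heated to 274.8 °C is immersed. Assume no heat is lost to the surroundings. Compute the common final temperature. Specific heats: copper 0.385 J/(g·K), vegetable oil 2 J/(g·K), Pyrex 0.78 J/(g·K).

T_f ≈ 48.6 °C

T_f is the heat-capacity-weighted average of the initial temperatures:
T_f = (144.53·274.8 + 568.2·10.1 + 280.96·10.1) / (144.53 + 568.2 + 280.96)
    = 48293 / 993.69 ≈ 48.60 °C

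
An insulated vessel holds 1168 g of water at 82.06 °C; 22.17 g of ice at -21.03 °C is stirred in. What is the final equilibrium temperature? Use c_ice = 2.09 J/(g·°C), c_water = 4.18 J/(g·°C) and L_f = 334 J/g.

Conservation of energy gives ΣQ = 0:
ice -21.03→0 °C: 22.17×2.09×21.03 = 974.43
  melt ice: 22.17×334 = 7404.8
  warm the meltwater: 92.67 T
  water: 4882.2(T − 82.06)
4974.9 T = 400637 − 8379.2 = 392257
T ≈ 78.85 °C. Since T > 0 °C, the all-ice-melts assumption holds.

T_f ≈ 78.8 °C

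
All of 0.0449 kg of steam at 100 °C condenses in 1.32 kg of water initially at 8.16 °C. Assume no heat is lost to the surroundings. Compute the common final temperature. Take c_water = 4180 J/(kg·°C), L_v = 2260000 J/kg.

T_f ≈ 29.0 °C

Sum of m c ΔT and latent-heat terms is zero:
steam→water at 100 °C releases m L_v = 0.0449·2260000 = 101474
  condensate cools 100→T: 0.0449·4180·(T − 100) = 187.68(T − 100)
  original water: 5517.6(T − 8.16)
5705.3 T = 101474 + 18768 + 45024 = 165266
T ≈ 28.97 °C, under the boiling point, so the assumption holds.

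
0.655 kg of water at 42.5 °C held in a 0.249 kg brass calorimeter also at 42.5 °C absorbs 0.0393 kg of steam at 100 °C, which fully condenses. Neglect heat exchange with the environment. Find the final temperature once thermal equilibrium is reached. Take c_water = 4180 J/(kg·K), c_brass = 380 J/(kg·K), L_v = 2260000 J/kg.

Energy conservation, ΣQ = 0:
steam→water at 100 °C releases m L_v = 0.0393·2260000 = 88818; condensed water 100 °C→T: 164.27(T − 100); original water: 2737.9(T − 42.5); cup: 94.62(T − 42.5)
2996.8 T = 88818 + 16427 + 120382 = 225628
T ≈ 75.29 °C, under the boiling point, so the assumption holds.

T_f ≈ 75.3 °C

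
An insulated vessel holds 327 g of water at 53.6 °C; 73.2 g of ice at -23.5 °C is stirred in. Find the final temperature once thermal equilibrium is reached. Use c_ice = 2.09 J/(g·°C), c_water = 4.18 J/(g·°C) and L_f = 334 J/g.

Setting the total heat transfer to zero:
ice -23.5→0 °C: 73.2·2.09·23.5 = 3595.2
  melt ice: 73.2·334 = 24449
  warm the meltwater: 305.98 T
  water: 1366.9(T − 53.6)
1672.8 T = 73264 − 28044 = 45220
T ≈ 27.03 °C (positive, so assuming full melt was valid).

T_f ≈ 27.0 °C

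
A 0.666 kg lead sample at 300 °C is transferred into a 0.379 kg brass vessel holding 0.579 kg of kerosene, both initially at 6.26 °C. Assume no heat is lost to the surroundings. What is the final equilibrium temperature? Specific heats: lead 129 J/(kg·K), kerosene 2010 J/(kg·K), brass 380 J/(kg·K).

T_f ≈ 24.4 °C

Energy conservation, ΣQ = 0:
0.666·129·(T − 300) + 0.579·2010·(T − 6.26) + 0.379·380·(T − 6.26) = 0
(85.91 + 1163.8 + 144.02) T = 85.91·300 + 1163.8·6.26 + 144.02·6.26
T = 33961 / 1393.7 = 24.4 °C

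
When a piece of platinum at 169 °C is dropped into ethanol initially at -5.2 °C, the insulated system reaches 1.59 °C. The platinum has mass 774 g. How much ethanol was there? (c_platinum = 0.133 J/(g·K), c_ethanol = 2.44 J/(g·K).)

m ≈ 1040 g

Heat lost by the platinum = heat gained by the ethanol:
774×0.133×(169 − 1.59) = m×2.44×(1.59 − (-5.2))
16.57 m = 17234  ⇒  m ≈ 1040 g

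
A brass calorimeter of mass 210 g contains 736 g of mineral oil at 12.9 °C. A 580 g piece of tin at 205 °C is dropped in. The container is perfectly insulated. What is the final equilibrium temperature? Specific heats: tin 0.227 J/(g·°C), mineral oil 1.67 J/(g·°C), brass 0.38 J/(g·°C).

T_f ≈ 30.5 °C

T_f = Σ m_i c_i T_i / Σ m_i c_i:
T_f = (131.66*205 + 1229.1*12.9 + 79.8*12.9) / (131.66 + 1229.1 + 79.8)
    = 43875 / 1440.6 ≈ 30.46 °C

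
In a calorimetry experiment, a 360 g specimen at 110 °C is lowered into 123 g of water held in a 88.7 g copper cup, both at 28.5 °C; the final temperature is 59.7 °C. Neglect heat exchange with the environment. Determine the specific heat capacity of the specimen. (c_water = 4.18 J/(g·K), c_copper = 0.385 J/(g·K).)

c ≈ 0.945 J/(g·K)

Taking heat into each body as positive, Σ m c ΔT = 0:
360×c×(59.7 − 110) + 123×4.18×(59.7 − 28.5) + 88.7×0.385×(59.7 − 28.5) = 0
-18108 c = -17107
c = -17107/-18108 ≈ 0.9447 J/(g·K)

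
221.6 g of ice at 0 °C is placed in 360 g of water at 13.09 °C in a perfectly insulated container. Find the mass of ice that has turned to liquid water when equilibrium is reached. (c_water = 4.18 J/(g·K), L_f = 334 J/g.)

m_melted ≈ 59 g

Heat available from the water dropping to 0 °C: 360·4.18·13.09 = 19698 J.
Melting all 221.6 g of ice would need 221.6·334 = 74014 J.
Since 19698 < 74014 J, not all the ice melts; equilibrium is at 0 °C.
m_melt = 19698 / L_f = 58.98 g.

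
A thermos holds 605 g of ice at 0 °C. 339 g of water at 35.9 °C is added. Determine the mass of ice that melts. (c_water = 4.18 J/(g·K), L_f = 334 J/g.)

m_melted ≈ 152 g

Heat available from the water dropping to 0 °C: 339·4.18·35.9 = 50871 J.
To melt every bit of ice: 605·334 = 202070 J.
That's not enough to melt it all — equilibrium is at 0 °C with ice remaining.
m_melt = 50871 / L_f = 152.3 g.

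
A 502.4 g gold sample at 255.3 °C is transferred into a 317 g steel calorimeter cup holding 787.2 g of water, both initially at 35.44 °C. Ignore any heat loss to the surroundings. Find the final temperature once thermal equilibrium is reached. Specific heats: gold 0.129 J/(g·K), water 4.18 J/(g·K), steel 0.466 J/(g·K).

T_f ≈ 39.5 °C

Let T be the final temperature. ΣQ_i = 0:
502.4·0.129·(T − 255.3) + 787.2·4.18·(T − 35.44) + 317·0.466·(T − 35.44) = 0
64.81(T − 255.3) + 3290.5(T − 35.44) + 147.72(T − 35.44) = 0
(64.81 + 3290.5 + 147.72) T = 64.81·255.3 + 3290.5·35.44 + 147.72·35.44
T ≈ 39.51 °C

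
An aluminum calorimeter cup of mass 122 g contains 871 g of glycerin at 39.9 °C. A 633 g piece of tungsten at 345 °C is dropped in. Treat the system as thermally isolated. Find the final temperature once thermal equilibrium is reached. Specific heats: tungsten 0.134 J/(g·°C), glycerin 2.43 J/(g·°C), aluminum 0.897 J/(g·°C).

Let T be the final temperature. ΣQ_i = 0:
633*0.134*(T − 345) + 871*2.43*(T − 39.9) + 122*0.897*(T − 39.9) = 0
84.82(T − 345) + 2116.5(T − 39.9) + 109.43(T − 39.9) = 0
(84.82 + 2116.5 + 109.43) T = 84.82*345 + 2116.5*39.9 + 109.43*39.9
T = 118080/2310.8 ≈ 51.10 °C

T_f ≈ 51.1 °C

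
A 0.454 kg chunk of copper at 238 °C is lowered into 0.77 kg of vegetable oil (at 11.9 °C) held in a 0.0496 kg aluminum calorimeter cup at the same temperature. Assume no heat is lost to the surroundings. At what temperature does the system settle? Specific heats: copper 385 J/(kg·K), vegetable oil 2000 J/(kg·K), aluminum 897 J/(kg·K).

Setting the total heat transfer to zero:
0.454*385*(T − 238) + 0.77*2000*(T − 11.9) + 0.0496*897*(T − 11.9) = 0
174.79(T − 238) + 1540(T − 11.9) + 44.49(T − 11.9) = 0
1759.3 T = 60455
T ≈ 34.36 °C

T_f ≈ 34.4 °C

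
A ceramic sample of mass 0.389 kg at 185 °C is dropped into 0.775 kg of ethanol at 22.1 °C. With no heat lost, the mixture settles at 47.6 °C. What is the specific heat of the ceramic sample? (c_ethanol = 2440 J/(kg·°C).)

c ≈ 902 J/(kg·°C)

m_s c (T_s − T_f) = m_ethanol c_ethanol (T_f − T_0):
0.389×c×(185 − 47.6) = 0.775×2440×(47.6 − 22.1)
53.45 c = 48220  ⇒  c ≈ 902.2 J/(kg·°C)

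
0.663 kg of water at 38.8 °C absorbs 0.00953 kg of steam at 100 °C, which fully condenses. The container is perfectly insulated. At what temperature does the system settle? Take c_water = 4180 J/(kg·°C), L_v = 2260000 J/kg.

T_f ≈ 47.3 °C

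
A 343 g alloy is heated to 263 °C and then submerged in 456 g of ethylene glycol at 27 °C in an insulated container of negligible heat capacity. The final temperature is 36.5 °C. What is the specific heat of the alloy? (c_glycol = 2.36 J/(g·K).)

Taking heat into each body as positive, Σ m c ΔT = 0:
343·c·(36.5 − 263) + 456·2.36·(36.5 − 27) = 0
-77690 c = -10224
c = -10224/-77690 ≈ 0.1316 J/(g·K)

c ≈ 0.132 J/(g·K)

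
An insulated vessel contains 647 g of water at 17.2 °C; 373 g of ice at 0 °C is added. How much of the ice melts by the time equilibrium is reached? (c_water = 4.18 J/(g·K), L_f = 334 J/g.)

m_melted ≈ 139 g

Heat available from the water dropping to 0 °C: 647·4.18·17.2 = 46517 J.
Melting all 373 g of ice would need 373·334 = 124582 J.
46517 J < 124582 J, so only part of the ice melts and the system sits at 0 °C.
Mass melted = 46517/334 ≈ 139.3 g.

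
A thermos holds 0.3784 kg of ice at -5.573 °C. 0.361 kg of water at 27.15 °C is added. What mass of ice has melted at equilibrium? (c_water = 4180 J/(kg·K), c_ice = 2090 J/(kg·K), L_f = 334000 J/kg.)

Heat available from the water dropping to 0 °C: 0.361·4180·27.15 = 40969 J.
Warming the ice to 0 °C takes 0.3784·2090·5.573 = 4407.4 J, leaving 36561 J for melting.
Melting all 0.3784 kg of ice would need 0.3784·334000 = 126386 J.
Since 36561 < 126386 J, not all the ice melts; equilibrium is at 0 °C.
m_melted·334000 = 36561  ⇒  m_melted ≈ 0.1095 kg.

m_melted ≈ 0.109 kg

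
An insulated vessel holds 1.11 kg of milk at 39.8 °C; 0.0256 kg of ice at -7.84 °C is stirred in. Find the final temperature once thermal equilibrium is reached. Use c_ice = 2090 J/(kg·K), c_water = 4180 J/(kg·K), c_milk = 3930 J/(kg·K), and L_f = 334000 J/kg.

Sum of m c ΔT and latent-heat terms is zero:
ice -7.84→0 °C: 0.0256×2090×7.84 = 419.47; latent heat to melt: 0.0256×334000 = 8550.4; warm the meltwater: 107.01 T; milk cools: 1.11×3930×(T − 39.8) = 4362.3(T − 39.8)
4469.3 T = 173620 − 8969.9 = 164650
T ≈ 36.84 °C (positive, so assuming full melt was valid).

T_f ≈ 36.8 °C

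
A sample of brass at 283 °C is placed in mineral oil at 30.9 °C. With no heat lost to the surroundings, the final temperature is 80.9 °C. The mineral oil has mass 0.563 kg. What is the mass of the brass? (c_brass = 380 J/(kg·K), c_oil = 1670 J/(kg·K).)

m ≈ 0.612 kg

Heat gained plus heat lost sum to zero:
m·380·(80.9 − 283) + 0.563·1670·(80.9 − 30.9) = 0
-76798 m = -47010
m = -47010/-76798 ≈ 0.6121 kg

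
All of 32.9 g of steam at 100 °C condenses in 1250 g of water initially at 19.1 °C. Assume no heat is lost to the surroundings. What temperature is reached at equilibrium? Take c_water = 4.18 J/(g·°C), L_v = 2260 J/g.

T_f ≈ 35.0 °C

Energy balance with sensible and latent terms:
steam→water at 100 °C releases m L_v = 32.9×2260 = 74354
  condensed water 100 °C→T: 137.52(T − 100)
  water warms: 1250×4.18×(T − 19.1) = 5225(T − 19.1)
5362.5 T = 74354 + 13752 + 99798 = 187904
T ≈ 35.04 °C (< 100 °C, so full condensation is consistent).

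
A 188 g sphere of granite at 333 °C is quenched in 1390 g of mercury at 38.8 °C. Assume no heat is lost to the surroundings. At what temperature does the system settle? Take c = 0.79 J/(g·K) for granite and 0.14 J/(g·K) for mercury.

Conservation of energy gives ΣQ = 0:
188·0.79·(T − 333) + 1390·0.14·(T − 38.8) = 0
148.52(T − 333) + 194.6(T − 38.8) = 0
(148.52 + 194.6) T = 148.52·333 + 194.6·38.8
T ≈ 166.14 °C

T_f ≈ 166.1 °C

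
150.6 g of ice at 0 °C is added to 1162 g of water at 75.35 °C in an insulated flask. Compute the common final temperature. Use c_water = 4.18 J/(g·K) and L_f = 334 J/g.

Let T be the final temperature. ΣQ_i = 0:
latent heat to melt: 150.6×334 = 50300; warm the meltwater: 629.51 T; water: 4857.2(T − 75.35)
5486.7 T = 365987 − 50300 = 315687
T ≈ 57.54 °C. Since T > 0 °C, the all-ice-melts assumption holds.

T_f ≈ 57.5 °C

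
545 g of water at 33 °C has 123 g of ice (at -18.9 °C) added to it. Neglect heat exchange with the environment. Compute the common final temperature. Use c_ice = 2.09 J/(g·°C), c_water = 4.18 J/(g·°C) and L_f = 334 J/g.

T_f ≈ 10.5 °C

Taking heat into each body as positive, Σ m c ΔT = 0:
warm ice to 0 °C: 123·2.09·(0 − (-18.9)) = 4858.6; fusion: m_ice L_f = 123·334 = 41082; warm the meltwater: 514.14 T; water cools: 545·4.18·(T − 33) = 2278.1(T − 33)
2792.2 T = 75177 − 45941 = 29237
T ≈ 10.47 °C (positive, so assuming full melt was valid).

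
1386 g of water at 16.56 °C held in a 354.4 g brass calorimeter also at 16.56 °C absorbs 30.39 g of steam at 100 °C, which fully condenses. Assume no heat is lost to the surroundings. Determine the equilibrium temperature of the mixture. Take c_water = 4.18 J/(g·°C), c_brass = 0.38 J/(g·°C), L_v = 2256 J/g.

Sum of m c ΔT and latent-heat terms is zero:
condense steam: −30.39×2256 = −68560; condensate cools 100→T: 30.39×4.18×(T − 100) = 127.03(T − 100); water warms: 1386×4.18×(T − 16.56) = 5793.5(T − 16.56); cup: 134.67(T − 16.56)
6055.2 T = 68560 + 12703 + 98170 = 179433
T ≈ 29.63 °C — below 100 °C, confirming all the steam condensed.

T_f ≈ 29.6 °C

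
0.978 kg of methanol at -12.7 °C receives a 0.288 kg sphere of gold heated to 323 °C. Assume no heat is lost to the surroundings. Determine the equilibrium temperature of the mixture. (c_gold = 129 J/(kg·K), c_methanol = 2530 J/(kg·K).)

T_f ≈ -7.7 °C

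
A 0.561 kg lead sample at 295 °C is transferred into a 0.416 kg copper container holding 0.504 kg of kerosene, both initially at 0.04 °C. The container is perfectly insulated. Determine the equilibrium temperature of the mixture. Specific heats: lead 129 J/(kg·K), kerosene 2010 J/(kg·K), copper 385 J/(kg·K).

T_f ≈ 17.2 °C

Heat gained plus heat lost sum to zero:
0.561×129×(T − 295) + 0.504×2010×(T − 0.04) + 0.416×385×(T − 0.04) = 0
72.37(T − 295) + 1013(T − 0.04) + 160.16(T − 0.04) = 0
(72.37 + 1013 + 160.16) T = 72.37×295 + 1013×0.04 + 160.16×0.04
T = 21396 / 1245.6 = 17.2 °C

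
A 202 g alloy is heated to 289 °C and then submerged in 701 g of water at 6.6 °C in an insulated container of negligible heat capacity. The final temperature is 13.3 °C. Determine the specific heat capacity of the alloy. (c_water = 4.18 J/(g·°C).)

c ≈ 0.353 J/(g·°C)

Taking heat into each body as positive, Σ m c ΔT = 0:
202×c×(13.3 − 289) + 701×4.18×(13.3 − 6.6) = 0
-55691 c = -19632
c = -19632/-55691 ≈ 0.3525 J/(g·°C)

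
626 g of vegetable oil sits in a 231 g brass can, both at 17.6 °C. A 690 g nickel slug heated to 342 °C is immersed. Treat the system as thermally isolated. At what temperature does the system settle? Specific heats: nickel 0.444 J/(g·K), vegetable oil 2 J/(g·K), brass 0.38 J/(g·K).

Energy conservation, ΣQ = 0:
690×0.444×(T − 342) + 626×2×(T − 17.6) + 231×0.38×(T − 17.6) = 0
(306.36 + 1252 + 87.78) T = 306.36×342 + 1252×17.6 + 87.78×17.6
T = 128355/1646.1 ≈ 77.97 °C

T_f ≈ 78.0 °C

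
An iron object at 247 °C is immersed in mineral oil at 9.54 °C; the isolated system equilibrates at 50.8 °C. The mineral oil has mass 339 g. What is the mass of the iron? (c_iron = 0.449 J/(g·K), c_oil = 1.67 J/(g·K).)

m ≈ 265 g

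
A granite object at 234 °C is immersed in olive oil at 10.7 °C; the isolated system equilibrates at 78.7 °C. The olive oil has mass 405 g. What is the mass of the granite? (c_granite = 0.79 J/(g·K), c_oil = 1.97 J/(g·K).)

m ≈ 442 g

Let T be the final temperature. ΣQ_i = 0:
m·0.79·(78.7 − 234) + 405·1.97·(78.7 − 10.7) = 0
-122.69 m = -54254
m = -54254/-122.69 ≈ 442.2 g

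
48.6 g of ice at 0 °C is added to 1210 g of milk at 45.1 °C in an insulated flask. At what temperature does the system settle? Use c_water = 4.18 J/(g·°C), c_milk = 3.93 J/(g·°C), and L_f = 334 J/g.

T_f ≈ 40.0 °C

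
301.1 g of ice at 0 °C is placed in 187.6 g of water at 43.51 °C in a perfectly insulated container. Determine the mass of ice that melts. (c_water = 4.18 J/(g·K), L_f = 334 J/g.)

m_melted ≈ 102 g

Cooling the water to 0 °C releases 187.6·4.18·43.51 = 34119 J.
To melt every bit of ice: 301.1·334 = 100567 J.
34119 J < 100567 J, so only part of the ice melts and the system sits at 0 °C.
Mass melted = 34119/334 ≈ 102.2 g.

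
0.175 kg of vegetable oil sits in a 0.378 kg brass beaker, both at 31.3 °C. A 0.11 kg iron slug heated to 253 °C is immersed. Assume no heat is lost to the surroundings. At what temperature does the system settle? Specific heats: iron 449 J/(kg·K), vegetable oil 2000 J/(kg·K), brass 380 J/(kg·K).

T_f ≈ 51.5 °C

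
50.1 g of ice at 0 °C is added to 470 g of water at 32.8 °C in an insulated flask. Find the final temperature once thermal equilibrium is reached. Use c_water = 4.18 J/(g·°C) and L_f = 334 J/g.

Energy balance with sensible and latent terms:
latent heat to melt: 50.1×334 = 16733; warm the meltwater: 209.42 T; water: 1964.6(T − 32.8)
2174 T = 64439 − 16733 = 47705
T ≈ 21.94 °C (positive, so assuming full melt was valid).

T_f ≈ 21.9 °C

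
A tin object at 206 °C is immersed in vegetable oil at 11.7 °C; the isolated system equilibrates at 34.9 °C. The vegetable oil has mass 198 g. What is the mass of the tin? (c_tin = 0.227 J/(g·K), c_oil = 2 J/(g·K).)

m ≈ 237 g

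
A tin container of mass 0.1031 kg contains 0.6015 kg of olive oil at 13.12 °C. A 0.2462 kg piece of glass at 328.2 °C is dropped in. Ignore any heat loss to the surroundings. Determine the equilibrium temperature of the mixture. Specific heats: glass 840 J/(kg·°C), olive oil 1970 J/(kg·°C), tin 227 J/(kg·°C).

T_f ≈ 59.2 °C

T_f is the heat-capacity-weighted average of the initial temperatures:
T_f = (206.81*328.2 + 1185*13.12 + 23.4*13.12) / (206.81 + 1185 + 23.4)
    = 83728 / 1415.2 ≈ 59.16 °C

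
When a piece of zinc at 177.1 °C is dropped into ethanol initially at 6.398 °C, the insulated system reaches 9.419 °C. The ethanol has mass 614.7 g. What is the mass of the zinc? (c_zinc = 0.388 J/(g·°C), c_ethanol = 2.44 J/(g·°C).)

Taking heat into each body as positive, Σ m c ΔT = 0:
m×0.388×(9.419 − 177.1) + 614.7×2.44×(9.419 − 6.398) = 0
-65.06 m = -4531.1
m = -4531.1/-65.06 ≈ 69.64 g

m ≈ 69.6 g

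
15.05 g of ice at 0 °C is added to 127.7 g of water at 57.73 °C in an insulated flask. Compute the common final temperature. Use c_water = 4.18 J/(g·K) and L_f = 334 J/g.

T_f ≈ 43.2 °C

Sum of m c ΔT and latent-heat terms is zero:
latent heat to melt: 15.05×334 = 5026.7; meltwater 0→T: 15.05×4.18×T = 62.91 T; water: 533.79(T − 57.73)
596.69 T = 30815 − 5026.7 = 25789
T ≈ 43.22 °C (positive, so assuming full melt was valid).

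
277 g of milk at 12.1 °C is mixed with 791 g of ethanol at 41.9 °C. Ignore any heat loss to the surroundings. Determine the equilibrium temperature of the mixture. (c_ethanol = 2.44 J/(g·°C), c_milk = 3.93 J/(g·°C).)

T_f ≈ 31.2 °C

Heat gained plus heat lost sum to zero:
791·2.44·(T − 41.9) + 277·3.93·(T − 12.1) = 0
1930(T − 41.9) + 1088.6(T − 12.1) = 0
3018.7 T = 94041
T ≈ 31.15 °C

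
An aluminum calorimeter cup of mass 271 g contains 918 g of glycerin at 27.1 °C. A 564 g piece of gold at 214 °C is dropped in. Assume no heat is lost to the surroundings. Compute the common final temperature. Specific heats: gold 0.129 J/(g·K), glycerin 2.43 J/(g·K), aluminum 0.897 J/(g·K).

T_f ≈ 32.4 °C

Let T be the final temperature. ΣQ_i = 0:
564*0.129*(T − 214) + 918*2.43*(T − 27.1) + 271*0.897*(T − 27.1) = 0
2546.6 T = 82610
T = 82610 / 2546.6 = 32.4 °C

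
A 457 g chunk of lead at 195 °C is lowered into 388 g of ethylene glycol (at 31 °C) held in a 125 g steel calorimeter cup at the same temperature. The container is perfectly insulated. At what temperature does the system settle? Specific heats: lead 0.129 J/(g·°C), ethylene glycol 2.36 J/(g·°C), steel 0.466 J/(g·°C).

T_f ≈ 40.4 °C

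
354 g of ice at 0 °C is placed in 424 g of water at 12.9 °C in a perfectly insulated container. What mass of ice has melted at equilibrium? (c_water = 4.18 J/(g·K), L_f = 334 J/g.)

m_melted ≈ 68.5 g

Heat available from the water dropping to 0 °C: 424·4.18·12.9 = 22863 J.
Fully melting the ice requires m_ice L_f = 354·334 = 118236 J.
That's not enough to melt it all — equilibrium is at 0 °C with ice remaining.
m_melted·334 = 22863  ⇒  m_melted ≈ 68.45 g.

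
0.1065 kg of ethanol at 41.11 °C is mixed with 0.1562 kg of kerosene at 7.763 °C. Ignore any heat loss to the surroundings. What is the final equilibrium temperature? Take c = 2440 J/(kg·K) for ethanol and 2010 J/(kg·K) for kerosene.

Set heat shed by the hot body equal to heat absorbed by the cold body:
0.1065×2440×(41.11 − T) = 0.1562×2010×(T − 7.763)
259.86(41.11 − T) = 313.96(T − 7.763)
573.82 T = 13120  ⇒  T ≈ 22.86 °C

T_f ≈ 22.9 °C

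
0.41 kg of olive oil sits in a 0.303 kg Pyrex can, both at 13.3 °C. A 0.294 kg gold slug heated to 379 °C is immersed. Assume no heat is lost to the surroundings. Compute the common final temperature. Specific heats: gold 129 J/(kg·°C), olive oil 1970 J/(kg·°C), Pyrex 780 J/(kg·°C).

Taking heat into each body as positive, Σ m c ΔT = 0:
0.294×129×(T − 379) + 0.41×1970×(T − 13.3) + 0.303×780×(T − 13.3) = 0
(37.93 + 807.7 + 236.34) T = 37.93×379 + 807.7×13.3 + 236.34×13.3
T ≈ 26.12 °C

T_f ≈ 26.1 °C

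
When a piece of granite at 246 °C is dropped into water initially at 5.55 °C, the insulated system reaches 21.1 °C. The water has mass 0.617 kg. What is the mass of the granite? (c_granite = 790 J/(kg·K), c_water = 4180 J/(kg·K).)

Heat gained plus heat lost sum to zero:
m·790·(21.1 − 246) + 0.617·4180·(21.1 − 5.55) = 0
-177671 m = -40104
m = -40104/-177671 ≈ 0.2257 kg

m ≈ 0.226 kg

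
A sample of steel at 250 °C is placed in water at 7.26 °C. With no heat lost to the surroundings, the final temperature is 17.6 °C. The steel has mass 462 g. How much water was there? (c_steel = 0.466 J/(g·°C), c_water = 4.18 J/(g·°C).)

Setting the total heat transfer to zero:
462×0.466×(17.6 − 250) + m×4.18×(17.6 − 7.26) = 0
43.22 m = 50034
m = 50034/43.22 ≈ 1158 g

m ≈ 1160 g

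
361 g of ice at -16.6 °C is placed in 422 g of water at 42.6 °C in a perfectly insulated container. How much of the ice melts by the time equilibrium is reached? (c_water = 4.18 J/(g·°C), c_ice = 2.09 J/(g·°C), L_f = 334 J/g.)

m_melted ≈ 187 g

Cooling the water to 0 °C releases 422·4.18·42.6 = 75145 J.
Of that, 361·2.09·16.6 = 12525 J goes to bring the ice to 0 °C, leaving 62620 J.
Fully melting the ice requires m_ice L_f = 361·334 = 120574 J.
62620 J < 120574 J, so only part of the ice melts and the system sits at 0 °C.
m_melted·334 = 62620  ⇒  m_melted ≈ 187.5 g.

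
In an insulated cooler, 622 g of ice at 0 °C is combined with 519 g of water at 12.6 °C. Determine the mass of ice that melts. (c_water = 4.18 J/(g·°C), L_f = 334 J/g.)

Water can give up m c ΔT = 519·4.18·12.6 = 27335 J before reaching 0 °C.
Melting all 622 g of ice would need 622·334 = 207748 J.
That's not enough to melt it all — equilibrium is at 0 °C with ice remaining.
m_melted·334 = 27335  ⇒  m_melted ≈ 81.84 g.

m_melted ≈ 81.8 g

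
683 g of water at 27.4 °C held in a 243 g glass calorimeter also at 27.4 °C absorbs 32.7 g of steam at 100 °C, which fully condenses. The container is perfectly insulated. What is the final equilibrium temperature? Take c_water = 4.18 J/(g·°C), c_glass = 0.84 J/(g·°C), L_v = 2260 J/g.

Sum of m c ΔT and latent-heat terms is zero:
steam→water at 100 °C releases m L_v = 32.7·2260 = 73902
  condensed water 100 °C→T: 136.69(T − 100)
  original water: 2854.9(T − 27.4)
  cup: 204.12(T − 27.4)
3195.7 T = 73902 + 13669 + 83818 = 171389
T ≈ 53.63 °C, under the boiling point, so the assumption holds.

T_f ≈ 53.6 °C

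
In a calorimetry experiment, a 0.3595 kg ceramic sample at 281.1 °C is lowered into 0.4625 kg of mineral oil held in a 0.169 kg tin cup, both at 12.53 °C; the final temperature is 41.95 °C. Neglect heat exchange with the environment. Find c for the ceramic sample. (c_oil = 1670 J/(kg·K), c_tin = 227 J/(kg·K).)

Let T be the final temperature. ΣQ_i = 0:
0.3595×c×(41.95 − 281.1) + 0.4625×1670×(41.95 − 12.53) + 0.169×227×(41.95 − 12.53) = 0
-85.97 c = -23852
c = -23852/-85.97 ≈ 277.4 J/(kg·K)

c ≈ 277 J/(kg·K)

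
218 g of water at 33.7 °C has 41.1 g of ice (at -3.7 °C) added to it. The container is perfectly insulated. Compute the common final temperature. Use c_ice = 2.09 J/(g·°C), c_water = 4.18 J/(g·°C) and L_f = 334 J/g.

T_f ≈ 15.4 °C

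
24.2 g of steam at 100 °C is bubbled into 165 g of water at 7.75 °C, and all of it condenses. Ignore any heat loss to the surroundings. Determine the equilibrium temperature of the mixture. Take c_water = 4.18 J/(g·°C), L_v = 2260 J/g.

Let T be the final temperature. ΣQ_i = 0:
condense steam: −24.2·2260 = −54692; condensate cools 100→T: 24.2·4.18·(T − 100) = 101.16(T − 100); original water: 689.7(T − 7.75)
790.86 T = 54692 + 10116 + 5345.2 = 70153
T ≈ 88.70 °C (< 100 °C, so full condensation is consistent).

T_f ≈ 88.7 °C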